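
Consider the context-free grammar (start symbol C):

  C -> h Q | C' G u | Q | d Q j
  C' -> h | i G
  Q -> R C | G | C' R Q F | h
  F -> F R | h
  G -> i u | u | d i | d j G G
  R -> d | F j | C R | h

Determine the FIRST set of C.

{ d, h, i, u }

C -> h Q contributes {h}.
From C -> C' G u: add FIRST(C') = { h, i }.
From C -> Q: add FIRST(Q) = { d, h, i, u }.
C -> d Q j contributes {d}.
Union: FIRST(C) = { d, h, i, u }.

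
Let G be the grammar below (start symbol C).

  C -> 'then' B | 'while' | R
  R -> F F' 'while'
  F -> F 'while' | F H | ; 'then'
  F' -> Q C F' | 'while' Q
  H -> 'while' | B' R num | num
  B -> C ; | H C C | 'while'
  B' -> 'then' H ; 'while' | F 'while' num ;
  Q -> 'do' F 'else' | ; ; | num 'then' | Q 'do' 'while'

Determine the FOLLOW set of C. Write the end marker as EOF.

{ EOF, 'do', 'then', 'while', ;, num }

C is the start symbol, so EOF ∈ FOLLOW(C).
In F' -> Q C F': add FIRST(F') = { 'do', 'while', ;, num }.
In B -> C ;: add FIRST(;) = { ; }.
In B -> H C C: add FIRST(C) = { 'then', 'while', ; }.
In B -> H C C: C is at the end, add FOLLOW(B) = { EOF, 'do', 'then', 'while', ;, num }.
Union: FOLLOW(C) = { EOF, 'do', 'then', 'while', ;, num }.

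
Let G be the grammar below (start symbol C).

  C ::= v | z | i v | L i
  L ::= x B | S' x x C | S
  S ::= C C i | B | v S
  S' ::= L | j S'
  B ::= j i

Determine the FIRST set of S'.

{ i, j, v, x, z }

From S' ::= L: add FIRST(L) = { i, j, v, x, z }.
S' ::= j S' contributes {j}.
Union: FIRST(S') = { i, j, v, x, z }.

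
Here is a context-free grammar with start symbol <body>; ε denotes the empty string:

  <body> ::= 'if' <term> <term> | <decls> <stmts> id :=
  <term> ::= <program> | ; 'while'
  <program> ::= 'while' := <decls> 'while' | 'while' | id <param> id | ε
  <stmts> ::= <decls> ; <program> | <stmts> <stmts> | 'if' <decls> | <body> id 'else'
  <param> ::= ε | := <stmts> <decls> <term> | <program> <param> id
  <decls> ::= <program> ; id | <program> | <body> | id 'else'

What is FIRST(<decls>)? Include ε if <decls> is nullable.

{ 'if', 'while', ;, id, ε }

From <decls> ::= <program> ; id: <program> nullable, take FIRST(<program>) ∪ {;} = { 'while', ;, id }.
From <decls> ::= <program>: add FIRST(<program>) = { 'while', id, ε } (including ε since <program> is nullable).
From <decls> ::= <body>: add FIRST(<body>) = { 'if', 'while', ;, id }.
<decls> ::= id 'else' contributes {id}.
Union: FIRST(<decls>) = { 'if', 'while', ;, id, ε }.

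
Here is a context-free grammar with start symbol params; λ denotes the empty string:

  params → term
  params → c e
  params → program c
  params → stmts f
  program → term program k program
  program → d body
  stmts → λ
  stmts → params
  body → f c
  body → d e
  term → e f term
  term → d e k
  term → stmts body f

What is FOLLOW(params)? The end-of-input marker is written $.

params is the start symbol, so $ ∈ FOLLOW(params).
In stmts → params: params is at the end, add FOLLOW(stmts) = { d, f }.
Union: FOLLOW(params) = { $, d, f }.

{ $, d, f }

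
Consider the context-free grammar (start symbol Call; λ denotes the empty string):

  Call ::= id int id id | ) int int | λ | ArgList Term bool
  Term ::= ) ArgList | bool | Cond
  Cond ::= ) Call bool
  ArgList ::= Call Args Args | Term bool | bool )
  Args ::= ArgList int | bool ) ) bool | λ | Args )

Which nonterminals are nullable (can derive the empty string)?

Directly nullable (have an λ-production): Call, Args.
ArgList ::= Call Args Args with every symbol nullable, so ArgList is nullable.
No other nonterminal has a production whose RHS symbols are all nullable.

{ ArgList, Args, Call }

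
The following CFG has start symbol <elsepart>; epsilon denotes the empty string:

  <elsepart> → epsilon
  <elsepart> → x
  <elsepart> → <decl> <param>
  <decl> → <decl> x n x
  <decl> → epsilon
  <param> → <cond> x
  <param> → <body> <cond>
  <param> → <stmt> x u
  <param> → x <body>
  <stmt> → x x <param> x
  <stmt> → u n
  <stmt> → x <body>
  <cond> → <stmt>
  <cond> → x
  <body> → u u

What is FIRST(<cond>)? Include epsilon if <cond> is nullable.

{ u, x }

From <cond> → <stmt>: add FIRST(<stmt>) = { u, x }.
<cond> → x contributes {x}.
Union: FIRST(<cond>) = { u, x }.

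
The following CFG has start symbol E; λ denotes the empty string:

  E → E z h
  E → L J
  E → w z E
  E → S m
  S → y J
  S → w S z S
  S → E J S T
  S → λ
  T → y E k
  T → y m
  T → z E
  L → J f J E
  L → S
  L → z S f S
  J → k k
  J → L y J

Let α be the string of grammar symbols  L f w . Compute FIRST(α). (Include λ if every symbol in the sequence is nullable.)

Add FIRST(L)\{λ} = { k, m, w, y, z }; L is nullable, continue.
f is a terminal; add {f} and stop.

{ f, k, m, w, y, z }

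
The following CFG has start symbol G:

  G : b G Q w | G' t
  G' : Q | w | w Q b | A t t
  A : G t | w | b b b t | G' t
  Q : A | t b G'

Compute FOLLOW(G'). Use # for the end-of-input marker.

{ b, t, w }

In G : G' t: add FIRST(t) = { t }.
In A : G' t: add FIRST(t) = { t }.
In Q : t b G': G' is at the end, add FOLLOW(Q) = { b, t, w }.
Union: FOLLOW(G') = { b, t, w }.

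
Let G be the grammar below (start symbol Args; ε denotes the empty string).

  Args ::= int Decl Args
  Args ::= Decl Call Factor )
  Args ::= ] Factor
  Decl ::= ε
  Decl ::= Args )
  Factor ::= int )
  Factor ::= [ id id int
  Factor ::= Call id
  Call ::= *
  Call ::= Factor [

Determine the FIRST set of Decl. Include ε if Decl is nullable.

Decl ::= ε contributes ε.
From Decl ::= Args ): add FIRST(Args) = { *, [, ], int }.
Union: FIRST(Decl) = { *, [, ], int, ε }.

{ *, [, ], int, ε }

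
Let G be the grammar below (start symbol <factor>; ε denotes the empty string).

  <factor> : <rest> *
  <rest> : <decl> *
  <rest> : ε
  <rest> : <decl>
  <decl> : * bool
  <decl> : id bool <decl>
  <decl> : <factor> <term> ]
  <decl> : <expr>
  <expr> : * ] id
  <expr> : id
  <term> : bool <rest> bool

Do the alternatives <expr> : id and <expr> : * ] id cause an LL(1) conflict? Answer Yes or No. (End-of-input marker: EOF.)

FIRST(id) = { id } and FIRST(* ] id) = { * }.
The FIRST sets are disjoint and neither alternative is nullable — no conflict.

No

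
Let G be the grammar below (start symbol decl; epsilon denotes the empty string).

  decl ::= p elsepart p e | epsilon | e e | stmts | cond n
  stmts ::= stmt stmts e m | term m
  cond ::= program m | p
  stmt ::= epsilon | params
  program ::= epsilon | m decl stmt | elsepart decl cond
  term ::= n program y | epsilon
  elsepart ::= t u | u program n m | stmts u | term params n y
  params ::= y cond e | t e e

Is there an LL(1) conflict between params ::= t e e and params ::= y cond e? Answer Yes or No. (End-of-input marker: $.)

FIRST(t e e) = { t } and FIRST(y cond e) = { y }.
The FIRST sets are disjoint and neither alternative is nullable — no conflict.

No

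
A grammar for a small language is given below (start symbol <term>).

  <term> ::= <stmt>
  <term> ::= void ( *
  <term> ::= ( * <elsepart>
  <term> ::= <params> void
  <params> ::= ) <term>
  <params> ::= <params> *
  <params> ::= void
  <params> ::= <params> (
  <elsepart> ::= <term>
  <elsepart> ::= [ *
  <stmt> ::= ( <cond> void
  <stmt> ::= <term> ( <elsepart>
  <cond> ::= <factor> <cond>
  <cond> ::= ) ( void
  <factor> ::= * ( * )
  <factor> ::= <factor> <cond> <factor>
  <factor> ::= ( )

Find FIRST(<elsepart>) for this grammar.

From <elsepart> ::= <term>: add FIRST(<term>) = { (, ), void }.
<elsepart> ::= [ * contributes {[}.
Union: FIRST(<elsepart>) = { (, ), [, void }.

{ (, ), [, void }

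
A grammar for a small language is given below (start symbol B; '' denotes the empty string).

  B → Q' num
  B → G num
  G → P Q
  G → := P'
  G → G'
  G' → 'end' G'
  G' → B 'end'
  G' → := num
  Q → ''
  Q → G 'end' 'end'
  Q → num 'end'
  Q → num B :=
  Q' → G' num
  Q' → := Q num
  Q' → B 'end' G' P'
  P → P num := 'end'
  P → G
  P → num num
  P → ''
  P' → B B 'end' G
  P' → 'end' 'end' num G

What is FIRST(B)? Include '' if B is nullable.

From B → Q' num: add FIRST(Q') = { 'end', :=, num }.
From B → G num: G nullable, take FIRST(G) ∪ {num} = { 'end', :=, num }.
Union: FIRST(B) = { 'end', :=, num }.

{ 'end', :=, num }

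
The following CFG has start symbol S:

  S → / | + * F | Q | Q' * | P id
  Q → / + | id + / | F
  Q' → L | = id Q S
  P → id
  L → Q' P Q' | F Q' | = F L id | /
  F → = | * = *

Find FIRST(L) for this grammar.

From L → Q' P Q': add FIRST(Q') = { *, /, = }.
From L → F Q': add FIRST(F) = { *, = }.
L → = F L id contributes {=}.
L → / contributes {/}.
Union: FIRST(L) = { *, /, = }.

{ *, /, = }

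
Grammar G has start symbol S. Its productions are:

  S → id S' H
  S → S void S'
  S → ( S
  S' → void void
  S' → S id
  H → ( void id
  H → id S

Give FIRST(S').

S' → void void contributes {void}.
From S' → S id: add FIRST(S) = { (, id }.
Union: FIRST(S') = { (, id, void }.

{ (, id, void }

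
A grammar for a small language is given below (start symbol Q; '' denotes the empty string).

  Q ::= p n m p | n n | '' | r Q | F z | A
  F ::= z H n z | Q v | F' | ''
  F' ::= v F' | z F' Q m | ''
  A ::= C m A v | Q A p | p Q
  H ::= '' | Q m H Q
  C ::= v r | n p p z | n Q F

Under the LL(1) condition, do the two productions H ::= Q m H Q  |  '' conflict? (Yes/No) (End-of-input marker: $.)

Yes

FIRST(Q m H Q) = { m, n, p, r, v, z } and FIRST('') = { '' }.
The second alternative is nullable and FOLLOW(H) = { n, p, r, v, z } shares n with FIRST of the first — conflict.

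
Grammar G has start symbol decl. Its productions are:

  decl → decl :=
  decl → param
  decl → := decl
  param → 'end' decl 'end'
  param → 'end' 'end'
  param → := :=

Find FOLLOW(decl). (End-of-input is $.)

{ $, 'end', := }

decl is the start symbol, so $ ∈ FOLLOW(decl).
In decl → decl :=: add FIRST(:=) = { := }.
In decl → := decl: decl is at the end, add FOLLOW(decl) = { $, 'end', := }.
In param → 'end' decl 'end': add FIRST('end') = { 'end' }.
Union: FOLLOW(decl) = { $, 'end', := }.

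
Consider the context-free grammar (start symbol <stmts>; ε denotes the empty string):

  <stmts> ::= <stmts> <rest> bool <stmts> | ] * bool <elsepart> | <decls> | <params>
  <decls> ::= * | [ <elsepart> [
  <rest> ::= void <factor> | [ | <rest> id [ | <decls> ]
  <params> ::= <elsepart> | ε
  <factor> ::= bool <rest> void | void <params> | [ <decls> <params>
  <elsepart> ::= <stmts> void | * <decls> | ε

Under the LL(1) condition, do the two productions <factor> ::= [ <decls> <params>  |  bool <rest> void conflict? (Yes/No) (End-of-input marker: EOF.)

No

FIRST([ <decls> <params>) = { [ } and FIRST(bool <rest> void) = { bool }.
The FIRST sets are disjoint and neither alternative is nullable — no conflict.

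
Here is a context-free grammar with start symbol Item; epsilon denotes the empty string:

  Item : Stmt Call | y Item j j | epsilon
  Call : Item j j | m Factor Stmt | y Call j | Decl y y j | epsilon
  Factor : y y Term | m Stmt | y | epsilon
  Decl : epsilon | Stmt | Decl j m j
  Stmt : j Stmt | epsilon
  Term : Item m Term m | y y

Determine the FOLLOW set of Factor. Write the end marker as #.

In Call : m Factor Stmt: add FIRST(Stmt)\{epsilon} = { j }.
  Since Stmt is nullable, also add FOLLOW(Call) = { #, j, m }.
Union: FOLLOW(Factor) = { #, j, m }.

{ #, j, m }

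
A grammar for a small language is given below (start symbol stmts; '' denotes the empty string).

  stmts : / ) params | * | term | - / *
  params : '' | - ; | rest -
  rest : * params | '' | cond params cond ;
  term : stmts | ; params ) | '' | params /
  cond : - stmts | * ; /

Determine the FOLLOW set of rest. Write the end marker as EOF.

In params : rest -: add FIRST(-) = { - }.
Union: FOLLOW(rest) = { - }.

{ - }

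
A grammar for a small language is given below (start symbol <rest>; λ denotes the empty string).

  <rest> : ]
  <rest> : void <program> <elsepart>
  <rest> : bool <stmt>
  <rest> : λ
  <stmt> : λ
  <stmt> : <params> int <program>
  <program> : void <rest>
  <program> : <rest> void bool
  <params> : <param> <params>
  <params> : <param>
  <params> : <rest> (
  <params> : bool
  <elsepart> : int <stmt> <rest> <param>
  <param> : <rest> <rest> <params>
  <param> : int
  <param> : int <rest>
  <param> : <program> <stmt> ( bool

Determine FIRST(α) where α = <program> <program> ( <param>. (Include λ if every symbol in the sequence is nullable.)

Add FIRST(<program>) = { ], bool, void }; <program> is not nullable, stop.

{ ], bool, void }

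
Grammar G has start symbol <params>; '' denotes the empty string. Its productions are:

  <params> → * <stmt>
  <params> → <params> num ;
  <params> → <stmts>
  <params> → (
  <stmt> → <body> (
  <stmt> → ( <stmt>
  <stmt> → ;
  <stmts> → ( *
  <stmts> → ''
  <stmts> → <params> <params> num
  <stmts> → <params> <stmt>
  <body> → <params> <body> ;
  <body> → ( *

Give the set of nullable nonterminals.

{ <params>, <stmts> }

Directly nullable (have an ''-production): <stmts>.
<params> → <stmts> with every symbol nullable, so <params> is nullable.
No other nonterminal has a production whose RHS symbols are all nullable.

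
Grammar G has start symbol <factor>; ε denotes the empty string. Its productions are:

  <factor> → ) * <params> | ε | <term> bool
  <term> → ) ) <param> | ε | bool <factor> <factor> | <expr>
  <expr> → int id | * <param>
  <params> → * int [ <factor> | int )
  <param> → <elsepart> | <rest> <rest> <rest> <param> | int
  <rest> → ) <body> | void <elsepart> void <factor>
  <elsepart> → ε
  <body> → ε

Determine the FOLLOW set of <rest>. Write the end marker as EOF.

In <param> → <rest> <rest> <rest> <param>: add FIRST(<rest> <rest> <param>) = { ), void }.
In <param> → <rest> <rest> <rest> <param>: add FIRST(<rest> <param>) = { ), void }.
In <param> → <rest> <rest> <rest> <param>: add FIRST(<param>)\{ε} = { ), int, void }.
  Since <param> is nullable, also add FOLLOW(<param>) = { bool }.
Union: FOLLOW(<rest>) = { ), bool, int, void }.

{ ), bool, int, void }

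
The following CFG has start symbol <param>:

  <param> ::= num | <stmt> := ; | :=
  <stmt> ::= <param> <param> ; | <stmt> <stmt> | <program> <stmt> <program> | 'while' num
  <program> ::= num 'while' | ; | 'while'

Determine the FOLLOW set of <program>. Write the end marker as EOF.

{ 'while', :=, ;, num }

In <stmt> ::= <program> <stmt> <program>: add FIRST(<stmt> <program>) = { 'while', :=, ;, num }.
In <stmt> ::= <program> <stmt> <program>: <program> is at the end, add FOLLOW(<stmt>) = { 'while', :=, ;, num }.
Union: FOLLOW(<program>) = { 'while', :=, ;, num }.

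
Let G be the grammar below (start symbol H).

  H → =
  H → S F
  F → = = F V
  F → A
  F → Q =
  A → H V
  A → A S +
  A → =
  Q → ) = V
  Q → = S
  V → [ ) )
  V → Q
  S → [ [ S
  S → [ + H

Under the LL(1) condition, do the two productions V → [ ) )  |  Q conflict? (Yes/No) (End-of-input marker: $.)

No

FIRST([ ) )) = { [ } and FIRST(Q) = { ), = }.
The FIRST sets are disjoint and neither alternative is nullable — no conflict.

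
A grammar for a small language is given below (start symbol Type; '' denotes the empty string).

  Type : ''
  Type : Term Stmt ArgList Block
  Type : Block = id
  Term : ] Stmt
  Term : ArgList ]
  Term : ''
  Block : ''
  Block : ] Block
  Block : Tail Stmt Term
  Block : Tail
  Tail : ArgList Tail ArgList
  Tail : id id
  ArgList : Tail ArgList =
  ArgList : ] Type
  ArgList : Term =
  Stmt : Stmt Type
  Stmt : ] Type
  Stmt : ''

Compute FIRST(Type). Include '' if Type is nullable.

{ =, ], id, '' }

Type : '' contributes ''.
From Type : Term Stmt ArgList Block: Term, Stmt nullable, take FIRST(Term) ∪ FIRST(Stmt) ∪ FIRST(ArgList) = { =, ], id }.
From Type : Block = id: Block nullable, take FIRST(Block) ∪ {=} = { =, ], id }.
Union: FIRST(Type) = { =, ], id, '' }.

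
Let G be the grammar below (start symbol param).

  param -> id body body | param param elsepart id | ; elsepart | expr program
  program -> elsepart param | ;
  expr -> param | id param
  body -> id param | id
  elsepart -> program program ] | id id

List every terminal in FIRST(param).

param -> id body body contributes {id}.
From param -> param param elsepart id: add FIRST(param) = { ;, id }.
param -> ; elsepart contributes {;}.
From param -> expr program: add FIRST(expr) = { ;, id }.
Union: FIRST(param) = { ;, id }.

{ ;, id }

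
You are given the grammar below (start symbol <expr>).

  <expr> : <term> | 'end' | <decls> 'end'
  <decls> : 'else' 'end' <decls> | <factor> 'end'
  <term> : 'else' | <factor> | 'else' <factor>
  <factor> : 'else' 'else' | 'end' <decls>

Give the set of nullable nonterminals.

{ } (none)

No nonterminal has an empty production or an RHS whose symbols are all nullable.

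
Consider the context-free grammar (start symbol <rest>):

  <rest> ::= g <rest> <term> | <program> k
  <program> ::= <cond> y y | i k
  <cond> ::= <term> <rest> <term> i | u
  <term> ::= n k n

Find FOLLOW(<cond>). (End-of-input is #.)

In <program> ::= <cond> y y: add FIRST(y y) = { y }.
Union: FOLLOW(<cond>) = { y }.

{ y }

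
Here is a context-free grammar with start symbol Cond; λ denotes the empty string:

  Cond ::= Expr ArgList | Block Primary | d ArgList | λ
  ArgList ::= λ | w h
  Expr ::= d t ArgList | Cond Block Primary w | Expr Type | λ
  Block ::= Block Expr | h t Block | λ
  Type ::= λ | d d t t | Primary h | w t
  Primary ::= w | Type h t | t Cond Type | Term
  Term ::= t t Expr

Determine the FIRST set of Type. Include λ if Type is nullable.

Type ::= λ contributes λ.
Type ::= d d t t contributes {d}.
From Type ::= Primary h: add FIRST(Primary) = { d, h, t, w }.
Type ::= w t contributes {w}.
Union: FIRST(Type) = { d, h, t, w, λ }.

{ d, h, t, w, λ }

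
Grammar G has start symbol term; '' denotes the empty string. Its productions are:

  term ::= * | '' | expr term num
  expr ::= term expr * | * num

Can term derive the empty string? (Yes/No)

term has an ''-production, so term ⇒ ''.

Yes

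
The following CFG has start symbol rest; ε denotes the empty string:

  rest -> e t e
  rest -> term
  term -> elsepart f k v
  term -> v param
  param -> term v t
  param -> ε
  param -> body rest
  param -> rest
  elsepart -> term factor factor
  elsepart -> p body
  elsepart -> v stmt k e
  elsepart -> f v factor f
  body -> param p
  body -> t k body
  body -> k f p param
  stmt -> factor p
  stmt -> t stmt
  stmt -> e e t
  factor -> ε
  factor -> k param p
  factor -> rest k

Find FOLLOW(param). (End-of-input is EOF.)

{ EOF, e, f, k, p, v }

In term -> v param: param is at the end, add FOLLOW(term) = { EOF, e, f, k, p, v }.
In body -> param p: add FIRST(p) = { p }.
In body -> k f p param: param is at the end, add FOLLOW(body) = { e, f, p, v }.
In factor -> k param p: add FIRST(p) = { p }.
Union: FOLLOW(param) = { EOF, e, f, k, p, v }.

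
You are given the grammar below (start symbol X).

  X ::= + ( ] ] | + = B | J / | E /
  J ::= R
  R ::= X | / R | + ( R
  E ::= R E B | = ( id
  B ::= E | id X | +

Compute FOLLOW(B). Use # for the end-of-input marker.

In X ::= + = B: B is at the end, add FOLLOW(X) = { #, +, /, =, id }.
In E ::= R E B: B is at the end, add FOLLOW(E) = { #, +, /, =, id }.
Union: FOLLOW(B) = { #, +, /, =, id }.

{ #, +, /, =, id }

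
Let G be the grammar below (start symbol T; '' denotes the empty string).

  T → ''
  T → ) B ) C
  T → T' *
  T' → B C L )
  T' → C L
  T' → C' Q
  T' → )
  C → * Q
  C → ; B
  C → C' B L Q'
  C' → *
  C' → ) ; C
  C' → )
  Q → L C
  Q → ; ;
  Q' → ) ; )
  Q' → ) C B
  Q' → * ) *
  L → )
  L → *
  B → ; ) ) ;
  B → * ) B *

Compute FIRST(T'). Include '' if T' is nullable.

From T' → B C L ): add FIRST(B) = { *, ; }.
From T' → C L: add FIRST(C) = { ), *, ; }.
From T' → C' Q: add FIRST(C') = { ), * }.
T' → ) contributes {)}.
Union: FIRST(T') = { ), *, ; }.

{ ), *, ; }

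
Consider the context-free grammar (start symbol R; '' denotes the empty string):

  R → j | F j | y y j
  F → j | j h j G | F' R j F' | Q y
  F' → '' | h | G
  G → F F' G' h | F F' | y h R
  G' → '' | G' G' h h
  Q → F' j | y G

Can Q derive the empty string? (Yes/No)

No

Nullable nonterminals: F', G'.
No production of Q has an RHS whose symbols are all nullable, so Q is not nullable.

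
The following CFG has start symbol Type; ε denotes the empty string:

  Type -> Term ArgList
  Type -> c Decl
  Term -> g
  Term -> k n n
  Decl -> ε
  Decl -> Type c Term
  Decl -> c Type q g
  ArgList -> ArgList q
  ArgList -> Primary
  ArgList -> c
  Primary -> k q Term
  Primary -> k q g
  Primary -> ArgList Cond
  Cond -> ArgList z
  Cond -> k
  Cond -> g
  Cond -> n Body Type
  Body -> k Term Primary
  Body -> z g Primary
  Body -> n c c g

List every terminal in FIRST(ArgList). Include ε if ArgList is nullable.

From ArgList -> ArgList q: add FIRST(ArgList) = { c, k }.
From ArgList -> Primary: add FIRST(Primary) = { c, k }.
ArgList -> c contributes {c}.
Union: FIRST(ArgList) = { c, k }.

{ c, k }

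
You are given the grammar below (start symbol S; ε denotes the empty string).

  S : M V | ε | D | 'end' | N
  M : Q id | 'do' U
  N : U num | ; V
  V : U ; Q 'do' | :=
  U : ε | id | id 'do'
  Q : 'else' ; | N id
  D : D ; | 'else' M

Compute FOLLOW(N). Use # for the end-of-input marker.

In S : N: N is at the end, add FOLLOW(S) = { # }.
In Q : N id: add FIRST(id) = { id }.
Union: FOLLOW(N) = { #, id }.

{ #, id }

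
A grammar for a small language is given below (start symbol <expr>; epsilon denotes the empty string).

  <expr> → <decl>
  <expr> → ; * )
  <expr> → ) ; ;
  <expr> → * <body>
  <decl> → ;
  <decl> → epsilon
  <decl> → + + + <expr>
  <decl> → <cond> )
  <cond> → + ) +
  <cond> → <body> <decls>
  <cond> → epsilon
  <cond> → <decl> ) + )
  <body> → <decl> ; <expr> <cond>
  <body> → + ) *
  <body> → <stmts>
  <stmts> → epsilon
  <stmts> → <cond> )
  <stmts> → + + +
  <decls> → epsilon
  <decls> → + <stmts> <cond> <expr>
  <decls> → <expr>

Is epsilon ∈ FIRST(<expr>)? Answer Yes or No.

Yes

<expr> → <decl> and each of <decl> is nullable, so <expr> ⇒* epsilon.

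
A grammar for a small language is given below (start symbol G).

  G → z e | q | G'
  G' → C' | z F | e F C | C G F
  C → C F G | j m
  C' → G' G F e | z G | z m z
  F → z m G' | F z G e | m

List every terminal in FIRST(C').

{ e, j, z }

From C' → G' G F e: add FIRST(G') = { e, j, z }.
C' → z G contributes {z}.
C' → z m z contributes {z}.
Union: FIRST(C') = { e, j, z }.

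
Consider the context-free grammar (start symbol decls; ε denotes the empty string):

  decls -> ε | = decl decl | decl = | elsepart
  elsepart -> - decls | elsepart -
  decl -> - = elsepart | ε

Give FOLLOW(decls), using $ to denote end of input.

{ $, -, = }

decls is the start symbol, so $ ∈ FOLLOW(decls).
In elsepart -> - decls: decls is at the end, add FOLLOW(elsepart) = { $, -, = }.
Union: FOLLOW(decls) = { $, -, = }.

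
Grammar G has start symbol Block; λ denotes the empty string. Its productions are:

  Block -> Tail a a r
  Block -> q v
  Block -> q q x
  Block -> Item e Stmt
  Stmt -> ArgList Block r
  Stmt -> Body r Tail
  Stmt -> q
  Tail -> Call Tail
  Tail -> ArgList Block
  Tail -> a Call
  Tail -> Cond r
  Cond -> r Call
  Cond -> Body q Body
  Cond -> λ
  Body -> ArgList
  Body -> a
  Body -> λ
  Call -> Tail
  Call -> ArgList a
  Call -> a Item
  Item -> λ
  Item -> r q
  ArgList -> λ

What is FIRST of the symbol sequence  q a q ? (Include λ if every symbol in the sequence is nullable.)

q is a terminal; add {q} and stop.

{ q }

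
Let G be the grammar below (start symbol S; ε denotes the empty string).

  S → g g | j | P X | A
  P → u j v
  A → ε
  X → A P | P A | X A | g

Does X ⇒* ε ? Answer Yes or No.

No

Nullable nonterminals: A, S.
No production of X has an RHS whose symbols are all nullable, so X is not nullable.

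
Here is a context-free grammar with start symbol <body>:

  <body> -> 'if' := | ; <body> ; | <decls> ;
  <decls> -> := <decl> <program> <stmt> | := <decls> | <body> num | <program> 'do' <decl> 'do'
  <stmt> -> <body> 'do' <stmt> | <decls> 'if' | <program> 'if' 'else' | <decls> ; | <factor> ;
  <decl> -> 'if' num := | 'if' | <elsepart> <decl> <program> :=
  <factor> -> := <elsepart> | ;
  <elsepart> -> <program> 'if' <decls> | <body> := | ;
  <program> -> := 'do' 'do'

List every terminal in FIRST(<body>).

<body> -> 'if' := contributes {'if'}.
<body> -> ; <body> ; contributes {;}.
From <body> -> <decls> ;: add FIRST(<decls>) = { 'if', :=, ; }.
Union: FIRST(<body>) = { 'if', :=, ; }.

{ 'if', :=, ; }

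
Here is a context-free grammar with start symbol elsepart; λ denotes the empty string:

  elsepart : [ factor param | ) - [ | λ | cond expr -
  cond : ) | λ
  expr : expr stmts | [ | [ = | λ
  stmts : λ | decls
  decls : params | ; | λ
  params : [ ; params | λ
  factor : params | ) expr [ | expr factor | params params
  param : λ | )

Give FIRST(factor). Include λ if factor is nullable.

{ ), ;, [, λ }

From factor : params: add FIRST(params) = { [, λ } (including λ since params is nullable).
factor : ) expr [ contributes {)}.
From factor : expr factor: expr, factor nullable, take FIRST(expr) ∪ FIRST(factor) = { ), ;, [ }; also λ since the whole RHS is nullable.
From factor : params params: params, params nullable, take FIRST(params) ∪ FIRST(params) = { [ }; also λ since the whole RHS is nullable.
Union: FIRST(factor) = { ), ;, [, λ }.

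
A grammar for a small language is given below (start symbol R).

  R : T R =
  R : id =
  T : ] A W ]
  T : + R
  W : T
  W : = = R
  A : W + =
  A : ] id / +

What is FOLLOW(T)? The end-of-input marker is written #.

In R : T R =: add FIRST(R =) = { +, ], id }.
In W : T: T is at the end, add FOLLOW(W) = { +, ] }.
Union: FOLLOW(T) = { +, ], id }.

{ +, ], id }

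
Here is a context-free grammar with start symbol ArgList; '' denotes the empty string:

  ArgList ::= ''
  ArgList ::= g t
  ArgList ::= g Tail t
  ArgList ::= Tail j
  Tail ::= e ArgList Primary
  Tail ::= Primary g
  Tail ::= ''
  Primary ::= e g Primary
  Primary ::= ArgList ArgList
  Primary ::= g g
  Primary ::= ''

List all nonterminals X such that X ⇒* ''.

{ ArgList, Primary, Tail }

Directly nullable (have an ''-production): ArgList, Tail, Primary.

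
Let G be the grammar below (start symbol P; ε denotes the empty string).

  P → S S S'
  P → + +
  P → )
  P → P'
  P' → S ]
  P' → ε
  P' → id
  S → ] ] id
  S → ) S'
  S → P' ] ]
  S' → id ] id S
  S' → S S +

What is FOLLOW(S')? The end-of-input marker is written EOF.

In P → S S S': S' is at the end, add FOLLOW(P) = { EOF }.
In S → ) S': S' is at the end, add FOLLOW(S) = { EOF, ), +, ], id }.
Union: FOLLOW(S') = { EOF, ), +, ], id }.

{ EOF, ), +, ], id }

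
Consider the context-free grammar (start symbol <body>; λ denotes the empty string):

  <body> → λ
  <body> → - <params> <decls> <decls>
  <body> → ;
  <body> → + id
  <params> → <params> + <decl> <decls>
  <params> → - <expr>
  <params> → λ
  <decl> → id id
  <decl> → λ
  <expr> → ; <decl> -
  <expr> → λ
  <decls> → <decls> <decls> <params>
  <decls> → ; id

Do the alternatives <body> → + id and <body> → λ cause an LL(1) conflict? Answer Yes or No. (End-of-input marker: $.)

FIRST(+ id) = { + } and FIRST(λ) = { λ }.
The second is nullable but FOLLOW(<body>) = { $ } is disjoint from FIRST of the first.

No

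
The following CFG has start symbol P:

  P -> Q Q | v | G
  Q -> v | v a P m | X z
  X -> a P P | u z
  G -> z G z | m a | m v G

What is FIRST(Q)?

{ a, u, v }

Q -> v contributes {v}.
Q -> v a P m contributes {v}.
From Q -> X z: add FIRST(X) = { a, u }.
Union: FIRST(Q) = { a, u, v }.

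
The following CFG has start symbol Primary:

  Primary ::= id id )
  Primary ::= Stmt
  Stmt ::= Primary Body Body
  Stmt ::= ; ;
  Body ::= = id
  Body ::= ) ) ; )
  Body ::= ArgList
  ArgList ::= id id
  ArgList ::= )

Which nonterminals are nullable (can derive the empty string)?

{ } (none)

No nonterminal has an empty production or an RHS whose symbols are all nullable.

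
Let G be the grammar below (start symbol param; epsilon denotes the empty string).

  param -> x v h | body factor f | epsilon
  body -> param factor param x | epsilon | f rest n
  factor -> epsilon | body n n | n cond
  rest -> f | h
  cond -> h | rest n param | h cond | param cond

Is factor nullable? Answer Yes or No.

factor has an epsilon-production, so factor ⇒ epsilon.

Yes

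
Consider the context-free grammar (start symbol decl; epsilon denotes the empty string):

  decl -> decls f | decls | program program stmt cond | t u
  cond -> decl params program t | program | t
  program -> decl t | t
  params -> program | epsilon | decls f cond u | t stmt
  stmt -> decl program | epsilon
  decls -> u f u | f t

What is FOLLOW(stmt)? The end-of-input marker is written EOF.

{ f, t, u }

In decl -> program program stmt cond: add FIRST(cond) = { f, t, u }.
In params -> t stmt: stmt is at the end, add FOLLOW(params) = { f, t, u }.
Union: FOLLOW(stmt) = { f, t, u }.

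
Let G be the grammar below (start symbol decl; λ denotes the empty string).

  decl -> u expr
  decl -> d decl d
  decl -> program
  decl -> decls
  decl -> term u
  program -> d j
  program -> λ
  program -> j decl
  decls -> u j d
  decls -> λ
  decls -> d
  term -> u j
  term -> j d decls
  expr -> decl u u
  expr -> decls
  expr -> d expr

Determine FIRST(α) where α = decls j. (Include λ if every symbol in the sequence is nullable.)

{ d, j, u }

Add FIRST(decls)\{λ} = { d, u }; decls is nullable, continue.
j is a terminal; add {j} and stop.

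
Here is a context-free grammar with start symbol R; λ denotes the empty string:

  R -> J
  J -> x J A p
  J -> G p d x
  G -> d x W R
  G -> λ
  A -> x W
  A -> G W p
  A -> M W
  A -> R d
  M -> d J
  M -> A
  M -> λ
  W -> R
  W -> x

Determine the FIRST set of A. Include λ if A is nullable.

{ d, p, x }

A -> x W contributes {x}.
From A -> G W p: G nullable, take FIRST(G) ∪ FIRST(W) = { d, p, x }.
From A -> M W: M nullable, take FIRST(M) ∪ FIRST(W) = { d, p, x }.
From A -> R d: add FIRST(R) = { d, p, x }.
Union: FIRST(A) = { d, p, x }.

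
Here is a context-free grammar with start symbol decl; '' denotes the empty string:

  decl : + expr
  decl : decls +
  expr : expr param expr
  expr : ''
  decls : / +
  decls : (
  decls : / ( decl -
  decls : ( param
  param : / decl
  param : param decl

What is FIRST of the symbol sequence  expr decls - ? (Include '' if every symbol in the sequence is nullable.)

Add FIRST(expr)\{''} = { / }; expr is nullable, continue.
Add FIRST(decls) = { (, / }; decls is not nullable, stop.

{ (, / }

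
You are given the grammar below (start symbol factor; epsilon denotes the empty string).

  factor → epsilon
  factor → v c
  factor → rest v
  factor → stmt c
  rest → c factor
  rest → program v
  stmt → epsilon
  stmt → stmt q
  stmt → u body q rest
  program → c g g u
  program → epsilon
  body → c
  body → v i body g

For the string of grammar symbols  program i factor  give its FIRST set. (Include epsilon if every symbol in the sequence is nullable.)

{ c, i }

Add FIRST(program)\{epsilon} = { c }; program is nullable, continue.
i is a terminal; add {i} and stop.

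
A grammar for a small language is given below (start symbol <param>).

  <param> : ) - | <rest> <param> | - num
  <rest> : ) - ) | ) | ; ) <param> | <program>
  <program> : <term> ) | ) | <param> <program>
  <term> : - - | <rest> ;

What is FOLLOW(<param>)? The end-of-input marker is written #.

{ #, ), -, ; }

<param> is the start symbol, so # ∈ FOLLOW(<param>).
In <param> : <rest> <param>: <param> is at the end, add FOLLOW(<param>) = { #, ), -, ; }.
In <rest> : ; ) <param>: <param> is at the end, add FOLLOW(<rest>) = { ), -, ; }.
In <program> : <param> <program>: add FIRST(<program>) = { ), -, ; }.
Union: FOLLOW(<param>) = { #, ), -, ; }.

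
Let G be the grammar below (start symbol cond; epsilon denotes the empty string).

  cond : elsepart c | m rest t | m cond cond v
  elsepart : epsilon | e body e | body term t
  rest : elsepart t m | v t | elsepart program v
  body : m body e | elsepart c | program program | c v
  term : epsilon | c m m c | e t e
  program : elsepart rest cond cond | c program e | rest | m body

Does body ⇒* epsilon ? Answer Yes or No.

No

Nullable nonterminals: elsepart, term.
No production of body has an RHS whose symbols are all nullable, so body is not nullable.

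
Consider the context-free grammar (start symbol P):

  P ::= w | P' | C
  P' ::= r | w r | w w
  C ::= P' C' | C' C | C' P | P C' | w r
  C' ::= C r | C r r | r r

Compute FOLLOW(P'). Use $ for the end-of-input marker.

In P ::= P': P' is at the end, add FOLLOW(P) = { $, r, w }.
In C ::= P' C': add FIRST(C') = { r, w }.
Union: FOLLOW(P') = { $, r, w }.

{ $, r, w }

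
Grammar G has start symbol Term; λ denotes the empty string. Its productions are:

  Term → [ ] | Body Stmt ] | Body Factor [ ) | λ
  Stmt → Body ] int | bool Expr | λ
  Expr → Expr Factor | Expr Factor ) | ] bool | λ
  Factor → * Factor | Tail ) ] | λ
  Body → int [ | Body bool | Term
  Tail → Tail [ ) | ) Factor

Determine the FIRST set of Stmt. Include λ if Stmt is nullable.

{ ), *, [, ], bool, int, λ }

From Stmt → Body ] int: Body nullable, take FIRST(Body) ∪ {]} = { ), *, [, ], bool, int }.
Stmt → bool Expr contributes {bool}.
Stmt → λ contributes λ.
Union: FIRST(Stmt) = { ), *, [, ], bool, int, λ }.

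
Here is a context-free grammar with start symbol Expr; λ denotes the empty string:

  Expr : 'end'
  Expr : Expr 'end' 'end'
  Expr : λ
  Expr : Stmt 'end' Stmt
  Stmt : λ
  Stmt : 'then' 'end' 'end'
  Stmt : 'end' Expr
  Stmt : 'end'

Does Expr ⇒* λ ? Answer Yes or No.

Yes

Expr has an λ-production, so Expr ⇒ λ.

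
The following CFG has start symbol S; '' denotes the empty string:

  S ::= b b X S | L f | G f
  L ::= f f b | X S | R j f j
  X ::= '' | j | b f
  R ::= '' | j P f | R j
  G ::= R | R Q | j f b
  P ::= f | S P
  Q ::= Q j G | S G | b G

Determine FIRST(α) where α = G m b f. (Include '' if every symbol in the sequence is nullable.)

{ b, f, j, m }

Add FIRST(G)\{''} = { b, f, j }; G is nullable, continue.
m is a terminal; add {m} and stop.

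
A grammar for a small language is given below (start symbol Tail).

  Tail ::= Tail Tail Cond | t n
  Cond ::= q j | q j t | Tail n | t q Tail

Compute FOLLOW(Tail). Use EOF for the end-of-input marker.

Tail is the start symbol, so EOF ∈ FOLLOW(Tail).
In Tail ::= Tail Tail Cond: add FIRST(Tail Cond) = { t }.
In Tail ::= Tail Tail Cond: add FIRST(Cond) = { q, t }.
In Cond ::= Tail n: add FIRST(n) = { n }.
In Cond ::= t q Tail: Tail is at the end, add FOLLOW(Cond) = { EOF, n, q, t }.
Union: FOLLOW(Tail) = { EOF, n, q, t }.

{ EOF, n, q, t }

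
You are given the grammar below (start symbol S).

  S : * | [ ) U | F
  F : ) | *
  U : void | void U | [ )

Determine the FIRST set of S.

S : * contributes {*}.
S : [ ) U contributes {[}.
From S : F: add FIRST(F) = { ), * }.
Union: FIRST(S) = { ), *, [ }.

{ ), *, [ }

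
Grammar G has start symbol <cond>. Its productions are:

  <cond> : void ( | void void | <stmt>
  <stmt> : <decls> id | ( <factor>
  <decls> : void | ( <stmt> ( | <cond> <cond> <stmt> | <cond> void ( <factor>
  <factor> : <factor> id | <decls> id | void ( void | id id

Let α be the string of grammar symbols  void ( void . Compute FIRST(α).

void is a terminal; add {void} and stop.

{ void }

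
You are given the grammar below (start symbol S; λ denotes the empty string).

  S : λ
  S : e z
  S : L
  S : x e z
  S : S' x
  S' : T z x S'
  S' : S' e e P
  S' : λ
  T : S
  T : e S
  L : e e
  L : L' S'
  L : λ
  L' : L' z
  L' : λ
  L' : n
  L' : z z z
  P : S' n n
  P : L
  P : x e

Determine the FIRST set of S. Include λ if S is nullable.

S : λ contributes λ.
S : e z contributes {e}.
From S : L: add FIRST(L) = { e, n, x, z, λ } (including λ since L is nullable).
S : x e z contributes {x}.
From S : S' x: S' nullable, take FIRST(S') ∪ {x} = { e, n, x, z }.
Union: FIRST(S) = { e, n, x, z, λ }.

{ e, n, x, z, λ }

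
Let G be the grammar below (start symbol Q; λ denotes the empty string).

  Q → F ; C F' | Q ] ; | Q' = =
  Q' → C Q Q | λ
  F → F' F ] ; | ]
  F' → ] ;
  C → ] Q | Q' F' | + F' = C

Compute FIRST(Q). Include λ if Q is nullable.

{ +, =, ] }

From Q → F ; C F': add FIRST(F) = { ] }.
From Q → Q ] ;: add FIRST(Q) = { +, =, ] }.
From Q → Q' = =: Q' nullable, take FIRST(Q') ∪ {=} = { +, =, ] }.
Union: FIRST(Q) = { +, =, ] }.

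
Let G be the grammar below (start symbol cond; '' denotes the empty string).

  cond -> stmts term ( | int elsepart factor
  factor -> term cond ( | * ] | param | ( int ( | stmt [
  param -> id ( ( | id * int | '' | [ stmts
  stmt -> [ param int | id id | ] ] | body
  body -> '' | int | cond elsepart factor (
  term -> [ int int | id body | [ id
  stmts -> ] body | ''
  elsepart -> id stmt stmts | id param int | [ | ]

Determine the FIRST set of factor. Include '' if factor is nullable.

{ (, *, [, ], id, int, '' }

From factor -> term cond (: add FIRST(term) = { [, id }.
factor -> * ] contributes {*}.
From factor -> param: add FIRST(param) = { [, id, '' } (including '' since param is nullable).
factor -> ( int ( contributes {(}.
From factor -> stmt [: stmt nullable, take FIRST(stmt) ∪ {[} = { [, ], id, int }.
Union: FIRST(factor) = { (, *, [, ], id, int, '' }.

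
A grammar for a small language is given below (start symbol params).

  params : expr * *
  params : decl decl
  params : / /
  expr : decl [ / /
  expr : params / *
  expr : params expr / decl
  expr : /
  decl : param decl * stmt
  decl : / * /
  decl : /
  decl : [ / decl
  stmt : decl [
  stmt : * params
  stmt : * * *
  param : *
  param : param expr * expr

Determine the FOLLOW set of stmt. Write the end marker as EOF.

In decl : param decl * stmt: stmt is at the end, add FOLLOW(decl) = { EOF, *, /, [ }.
Union: FOLLOW(stmt) = { EOF, *, /, [ }.

{ EOF, *, /, [ }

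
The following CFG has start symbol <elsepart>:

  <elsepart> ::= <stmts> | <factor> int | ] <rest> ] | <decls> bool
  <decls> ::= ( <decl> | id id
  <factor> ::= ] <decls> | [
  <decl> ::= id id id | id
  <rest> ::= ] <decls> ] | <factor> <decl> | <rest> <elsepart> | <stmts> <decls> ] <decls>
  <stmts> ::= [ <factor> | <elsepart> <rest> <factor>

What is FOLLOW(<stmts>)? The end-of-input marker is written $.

In <elsepart> ::= <stmts>: <stmts> is at the end, add FOLLOW(<elsepart>) = { $, (, [, ], id }.
In <rest> ::= <stmts> <decls> ] <decls>: add FIRST(<decls> ] <decls>) = { (, id }.
Union: FOLLOW(<stmts>) = { $, (, [, ], id }.

{ $, (, [, ], id }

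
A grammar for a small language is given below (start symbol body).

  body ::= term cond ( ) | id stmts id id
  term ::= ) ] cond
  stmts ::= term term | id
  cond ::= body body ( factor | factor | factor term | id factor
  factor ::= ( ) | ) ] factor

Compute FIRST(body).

{ ), id }

From body ::= term cond ( ): add FIRST(term) = { ) }.
body ::= id stmts id id contributes {id}.
Union: FIRST(body) = { ), id }.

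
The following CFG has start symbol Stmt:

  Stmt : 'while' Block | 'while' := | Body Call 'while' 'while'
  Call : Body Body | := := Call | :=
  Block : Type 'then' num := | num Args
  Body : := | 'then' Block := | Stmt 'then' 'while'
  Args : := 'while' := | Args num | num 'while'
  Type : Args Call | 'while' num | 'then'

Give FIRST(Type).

From Type : Args Call: add FIRST(Args) = { :=, num }.
Type : 'while' num contributes {'while'}.
Type : 'then' contributes {'then'}.
Union: FIRST(Type) = { 'then', 'while', :=, num }.

{ 'then', 'while', :=, num }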